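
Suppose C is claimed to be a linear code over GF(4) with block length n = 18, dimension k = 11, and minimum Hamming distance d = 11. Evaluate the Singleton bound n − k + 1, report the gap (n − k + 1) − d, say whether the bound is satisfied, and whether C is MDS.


Singleton RHS = n − k + 1 = 8, slack = -3, bound violated (no such code; not MDS).

Singleton bound: d ≤ n − k + 1.
Here n = 18, k = 11, so n − k + 1 = 8.
Given d = 11, check d ≤ 8: NO.
Slack = (n − k + 1) − d = -3.
The slack is negative: d = 11 exceeds n − k + 1 = 8 by 3, so the Singleton bound is violated and no linear [18, 11, 11]_4 code can exist. In particular it is not MDS (MDS requires d = n − k + 1 exactly).
Description: the claimed parameters are [18, 11, 11]_4; such a code would be impossible (violates the Singleton bound).


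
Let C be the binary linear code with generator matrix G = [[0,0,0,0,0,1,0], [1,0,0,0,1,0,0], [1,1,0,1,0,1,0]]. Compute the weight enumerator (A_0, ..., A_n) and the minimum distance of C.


Weight distribution: A_0 = 1, A_1 = 1, A_2 = 1, A_3 = 3, A_4 = 2. Minimum distance d = 1.

Enumerate all 2^3 = 8 messages m ∈ F_2^3.
For each, compute codeword c = mG in F_2^7, then tally its weight.
  m = 000 → c = 0000000, weight = 0.
  m = 100 → c = 0000010, weight = 1.
  m = 010 → c = 1000100, weight = 2.
  m = 110 → c = 1000110, weight = 3.
  m = 001 → c = 1101010, weight = 4.
  m = 101 → c = 1101000, weight = 3.
  m = 011 → c = 0101110, weight = 4.
  m = 111 → c = 0101100, weight = 3.
Tally weights:
  weight 0: 1 codewords.
  weight 1: 1 codewords.
  weight 2: 1 codewords.
  weight 3: 3 codewords.
  weight 4: 2 codewords.
Minimum distance d = smallest w > 0 with A_w > 0 = 1.
Sanity: Σ A_w = 8 = 2^3 = 8 ✓.


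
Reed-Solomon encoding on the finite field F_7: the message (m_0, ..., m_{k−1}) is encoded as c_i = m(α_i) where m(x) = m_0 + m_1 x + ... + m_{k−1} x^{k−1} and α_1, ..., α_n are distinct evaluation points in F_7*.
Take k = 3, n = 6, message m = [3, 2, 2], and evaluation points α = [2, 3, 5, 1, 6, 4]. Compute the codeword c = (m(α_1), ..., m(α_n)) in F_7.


c = [1, 6, 0, 0, 3, 1]

Message polynomial: m(x) = 3 + 2·x + 2·x^2 (mod 7).
For each evaluation point α_i, compute m(α_i) mod 7:
  α_1 = 2: Horner steps 2 → 6 → 1, so m(2) = 1.
  α_2 = 3: Horner steps 2 → 1 → 6, so m(3) = 6.
  α_3 = 5: Horner steps 2 → 5 → 0, so m(5) = 0.
  α_4 = 1: Horner steps 2 → 4 → 0, so m(1) = 0.
  α_5 = 6: Horner steps 2 → 0 → 3, so m(6) = 3.
  α_6 = 4: Horner steps 2 → 3 → 1, so m(4) = 1.
Codeword c = [1, 6, 0, 0, 3, 1] ∈ F_7^6.


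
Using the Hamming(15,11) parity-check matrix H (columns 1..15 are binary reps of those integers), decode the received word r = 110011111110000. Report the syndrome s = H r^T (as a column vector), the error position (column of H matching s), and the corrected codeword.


s = (0, 1, 1, 1)^T, error position = 7, corrected codeword c = 110011011110000

Compute s = H r^T mod 2 one row at a time:
  s_1 = 1 + 1 + 1 + 1 + 0 + 0 + 0 + 0 = 4 ≡ 0 (mod 2).
  s_2 = 0 + 1 + 1 + 1 + 0 + 0 + 0 + 0 = 3 ≡ 1 (mod 2).
  s_3 = 1 + 0 + 1 + 1 + 1 + 1 + 0 + 0 = 5 ≡ 1 (mod 2).
  s_4 = 1 + 0 + 1 + 1 + 1 + 1 + 0 + 0 = 5 ≡ 1 (mod 2).
s = (0, 1, 1, 1)^T — this equals column 7 of H (binary 0111), so error is at position 7.
Correct: flip bit 7 of r = 110011111110000 to get c = 110011011110000.


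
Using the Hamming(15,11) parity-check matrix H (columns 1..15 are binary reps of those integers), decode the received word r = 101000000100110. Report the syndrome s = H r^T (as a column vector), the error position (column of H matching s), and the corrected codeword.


s = (1, 0, 1, 1)^T, error position = 11, corrected codeword c = 101000000110110

Compute s = H r^T mod 2 one row at a time:
  s_1 = 0 + 0 + 1 + 0 + 0 + 1 + 1 + 0 = 3 ≡ 1 (mod 2).
  s_2 = 0 + 0 + 0 + 0 + 0 + 1 + 1 + 0 = 2 ≡ 0 (mod 2).
  s_3 = 0 + 1 + 0 + 0 + 1 + 0 + 1 + 0 = 3 ≡ 1 (mod 2).
  s_4 = 1 + 1 + 0 + 0 + 0 + 0 + 1 + 0 = 3 ≡ 1 (mod 2).
s = (1, 0, 1, 1)^T — this equals column 11 of H (binary 1011), so error is at position 11.
Correct: flip bit 11 of r = 101000000100110 to get c = 101000000110110.


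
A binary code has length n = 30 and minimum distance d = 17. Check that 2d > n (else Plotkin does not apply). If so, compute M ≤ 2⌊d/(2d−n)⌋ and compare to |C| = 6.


Plotkin bound M ≤ 8; given |C| = 6 ≤ bound (satisfied).

Check applicability: 2d = 34, n = 30.
2d − n = 4 > 0, so Plotkin applies.
Compute d/(2d−n) = 17/4 ≈ 4.2500.
⌊d/(2d−n)⌋ = 4.
Plotkin bound: M ≤ 2·4 = 8.
Given |C| = 6, check: satisfied.
This |C| is below the Plotkin bound.


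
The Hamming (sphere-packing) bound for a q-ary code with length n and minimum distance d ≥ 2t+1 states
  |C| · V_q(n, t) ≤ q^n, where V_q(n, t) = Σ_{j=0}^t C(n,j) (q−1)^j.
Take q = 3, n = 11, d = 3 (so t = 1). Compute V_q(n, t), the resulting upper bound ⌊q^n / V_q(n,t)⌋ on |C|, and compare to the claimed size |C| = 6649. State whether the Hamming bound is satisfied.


V_q(n, t) = 23, q^n = 177147, Hamming bound = 7702, |C| = 6649 ≤ bound (satisfied).

Step 1: Compute V_q(n, t) = Σ_{j=0}^1 C(n, j) (q−1)^j.
  j = 0: C(11,0)·(2)^0 = 1·1 = 1.
  j = 1: C(11,1)·(2)^1 = 11·2 = 22.
  V_q(n, t) = 1 + 22 = 23.
Step 2: q^n = 3^11 = 177147.
Step 3: Hamming bound ⌊q^n / V_q(n,t)⌋ = ⌊177147/23⌋ = 7702.
Step 4: Compare |C| = 6649 to 7702: satisfied.
The claimed |C| lies below the Hamming bound.


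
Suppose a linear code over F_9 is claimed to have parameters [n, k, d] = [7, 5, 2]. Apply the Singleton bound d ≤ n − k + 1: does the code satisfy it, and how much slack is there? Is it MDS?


Singleton RHS = n − k + 1 = 3, slack = 1, bound satisfied, not MDS.

Singleton bound: d ≤ n − k + 1.
Here n = 7, k = 5, so n − k + 1 = 3.
Given d = 2, check d ≤ 3: YES.
Slack = (n − k + 1) − d = 1.
The code is NOT MDS (slack = 1 > 0).
Description: the claimed parameters are [7, 5, 2]_9; such a code would be non-MDS.


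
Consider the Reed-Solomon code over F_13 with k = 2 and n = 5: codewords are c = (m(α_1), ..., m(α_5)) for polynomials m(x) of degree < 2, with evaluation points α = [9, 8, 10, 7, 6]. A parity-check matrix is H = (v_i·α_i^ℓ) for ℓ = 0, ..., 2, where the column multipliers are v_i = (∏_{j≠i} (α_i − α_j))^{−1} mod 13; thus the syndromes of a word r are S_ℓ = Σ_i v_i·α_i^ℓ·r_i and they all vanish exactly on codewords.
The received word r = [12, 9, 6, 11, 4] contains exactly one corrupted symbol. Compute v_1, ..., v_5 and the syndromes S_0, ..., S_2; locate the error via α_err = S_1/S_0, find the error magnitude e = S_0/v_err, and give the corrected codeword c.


S = (1, 8, 12), error at position 2, error magnitude e = 4, c = [12, 5, 6, 11, 4].

Step 1: column multipliers v_i = (∏_{j≠i}(α_i − α_j))^{−1} mod 13.
  i = 1 (α = 9): (9−8)(9−10)(9−7)(9−6) = 1·(−1)·2·3 = −6 ≡ 7, so v_1 = 7^{−1} = 2 (mod 13).
  i = 2 (α = 8): (8−9)(8−10)(8−7)(8−6) = (−1)·(−2)·1·2 = 4 ≡ 4, so v_2 = 4^{−1} = 10 (mod 13).
  i = 3 (α = 10): (10−9)(10−8)(10−7)(10−6) = 1·2·3·4 = 24 ≡ 11, so v_3 = 11^{−1} = 6 (mod 13).
  i = 4 (α = 7): (7−9)(7−8)(7−10)(7−6) = (−2)·(−1)·(−3)·1 = −6 ≡ 7, so v_4 = 7^{−1} = 2 (mod 13).
  i = 5 (α = 6): (6−9)(6−8)(6−10)(6−7) = (−3)·(−2)·(−4)·(−1) = 24 ≡ 11, so v_5 = 11^{−1} = 6 (mod 13).
  v = [2, 10, 6, 2, 6].
Step 2: syndromes of r = [12, 9, 6, 11, 4] (all sums mod 13).
  S_0 = Σ v_i r_i = 2·12 + 10·9 + 6·6 + 2·11 + 6·4 = 196 ≡ 1.
  S_1 = Σ v_i α_i r_i = 2·9·12 + 10·8·9 + 6·10·6 + 2·7·11 + 6·6·4 = 1594 ≡ 8.
  α_i^2 mod 13 = [3, 12, 9, 10, 10].
  S_2 = Σ v_i α_i^2 r_i = 2·3·12 + 10·12·9 + 6·9·6 + 2·10·11 + 6·10·4 = 1936 ≡ 12.
  S = (1, 8, 12) ≠ 0, so r is not a codeword (an error is present).
Step 3: locate the error. For a single error e at position i, S_ℓ = v_i·e·α_i^ℓ, so α_err = S_1/S_0.
  S_0^{−1} = 1^{−1} = 1 (mod 13), so α_err = 8·1 = 8 ≡ 8 = α_2. Error position i = 2.
  Consistency check: S_2/S_1 = 12·5 = 60 ≡ 8 = α_err ✓ (single-error assumption holds).
Step 4: error magnitude e = S_0/v_2 = S_0·∏_{j≠2}(α_2 − α_j) = 1·4 = 4 ≡ 4 (mod 13).
Step 5: correct position 2: c_2 = r_2 − e = 9 − 4 ≡ 5 (mod 13). Hence c = [12, 5, 6, 11, 4].
  Check: interpolating c through the α_i gives m(x) = 1 + 7·x (degree < 2) with m(α_i) = c_i for every i, so c is indeed a codeword.


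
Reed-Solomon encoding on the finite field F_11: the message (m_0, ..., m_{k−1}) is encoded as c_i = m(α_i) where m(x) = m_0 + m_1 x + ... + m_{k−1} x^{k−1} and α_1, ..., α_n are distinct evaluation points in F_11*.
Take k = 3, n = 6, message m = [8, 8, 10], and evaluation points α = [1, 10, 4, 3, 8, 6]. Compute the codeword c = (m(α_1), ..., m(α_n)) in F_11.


c = [4, 10, 2, 1, 8, 9]

Message polynomial: m(x) = 8 + 8·x + 10·x^2 (mod 11).
For each evaluation point α_i, compute m(α_i) mod 11:
  α_1 = 1: Horner steps 10 → 7 → 4, so m(1) = 4.
  α_2 = 10: Horner steps 10 → 9 → 10, so m(10) = 10.
  α_3 = 4: Horner steps 10 → 4 → 2, so m(4) = 2.
  α_4 = 3: Horner steps 10 → 5 → 1, so m(3) = 1.
  α_5 = 8: Horner steps 10 → 0 → 8, so m(8) = 8.
  α_6 = 6: Horner steps 10 → 2 → 9, so m(6) = 9.
Codeword c = [4, 10, 2, 1, 8, 9] ∈ F_11^6.


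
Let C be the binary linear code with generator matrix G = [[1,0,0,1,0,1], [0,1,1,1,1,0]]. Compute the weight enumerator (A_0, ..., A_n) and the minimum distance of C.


Weight distribution: A_0 = 1, A_3 = 1, A_4 = 1, A_5 = 1. Minimum distance d = 3.

Enumerate all 2^2 = 4 messages m ∈ F_2^2.
For each, compute codeword c = mG in F_2^6, then tally its weight.
  m = 00 → c = 000000, weight = 0.
  m = 10 → c = 100101, weight = 3.
  m = 01 → c = 011110, weight = 4.
  m = 11 → c = 111011, weight = 5.
Tally weights:
  weight 0: 1 codewords.
  weight 3: 1 codewords.
  weight 4: 1 codewords.
  weight 5: 1 codewords.
Minimum distance d = smallest w > 0 with A_w > 0 = 3.
Sanity: Σ A_w = 4 = 2^2 = 4 ✓.


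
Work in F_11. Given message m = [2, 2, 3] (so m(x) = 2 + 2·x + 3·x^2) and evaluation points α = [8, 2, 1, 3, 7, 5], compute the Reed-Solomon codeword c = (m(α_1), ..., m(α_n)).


c = [1, 7, 7, 2, 9, 10]

Message polynomial: m(x) = 2 + 2·x + 3·x^2 (mod 11).
For each evaluation point α_i, compute m(α_i) mod 11:
  α_1 = 8: Horner steps 3 → 4 → 1, so m(8) = 1.
  α_2 = 2: Horner steps 3 → 8 → 7, so m(2) = 7.
  α_3 = 1: Horner steps 3 → 5 → 7, so m(1) = 7.
  α_4 = 3: Horner steps 3 → 0 → 2, so m(3) = 2.
  α_5 = 7: Horner steps 3 → 1 → 9, so m(7) = 9.
  α_6 = 5: Horner steps 3 → 6 → 10, so m(5) = 10.
Codeword c = [1, 7, 7, 2, 9, 10] ∈ F_11^6.


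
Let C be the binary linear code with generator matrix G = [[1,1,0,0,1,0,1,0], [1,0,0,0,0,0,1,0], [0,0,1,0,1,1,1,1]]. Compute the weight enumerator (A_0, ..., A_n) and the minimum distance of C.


Weight distribution: A_0 = 1, A_2 = 2, A_4 = 1, A_5 = 4. Minimum distance d = 2.

Enumerate all 2^3 = 8 messages m ∈ F_2^3.
For each, compute codeword c = mG in F_2^8, then tally its weight.
  m = 000 → c = 00000000, weight = 0.
  m = 100 → c = 11001010, weight = 4.
  m = 010 → c = 10000010, weight = 2.
  m = 110 → c = 01001000, weight = 2.
  m = 001 → c = 00101111, weight = 5.
  m = 101 → c = 11100101, weight = 5.
  m = 011 → c = 10101101, weight = 5.
  m = 111 → c = 01100111, weight = 5.
Tally weights:
  weight 0: 1 codewords.
  weight 2: 2 codewords.
  weight 4: 1 codewords.
  weight 5: 4 codewords.
Minimum distance d = smallest w > 0 with A_w > 0 = 2.
Sanity: Σ A_w = 8 = 2^3 = 8 ✓.


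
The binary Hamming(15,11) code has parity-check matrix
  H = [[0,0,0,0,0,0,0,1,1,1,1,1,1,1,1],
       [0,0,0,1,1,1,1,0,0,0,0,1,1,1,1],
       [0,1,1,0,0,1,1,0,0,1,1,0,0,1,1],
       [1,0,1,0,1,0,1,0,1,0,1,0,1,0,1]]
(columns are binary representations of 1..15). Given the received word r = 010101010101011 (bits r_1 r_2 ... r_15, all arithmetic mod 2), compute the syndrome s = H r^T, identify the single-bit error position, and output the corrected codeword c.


s = (1, 1, 1, 1)^T, error position = 15, corrected codeword c = 010101010101010

Compute s = H r^T mod 2 one row at a time:
  s_1 = 1 + 0 + 1 + 0 + 1 + 0 + 1 + 1 = 5 ≡ 1 (mod 2).
  s_2 = 1 + 0 + 1 + 0 + 1 + 0 + 1 + 1 = 5 ≡ 1 (mod 2).
  s_3 = 1 + 0 + 1 + 0 + 1 + 0 + 1 + 1 = 5 ≡ 1 (mod 2).
  s_4 = 0 + 0 + 0 + 0 + 0 + 0 + 0 + 1 = 1 ≡ 1 (mod 2).
s = (1, 1, 1, 1)^T — this equals column 15 of H (binary 1111), so error is at position 15.
Correct: flip bit 15 of r = 010101010101011 to get c = 010101010101010.


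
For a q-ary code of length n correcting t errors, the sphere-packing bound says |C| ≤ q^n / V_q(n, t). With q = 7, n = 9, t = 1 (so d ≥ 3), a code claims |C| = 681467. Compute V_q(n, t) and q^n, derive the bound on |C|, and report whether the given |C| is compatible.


V_q(n, t) = 55, q^n = 40353607, Hamming bound = 733701, |C| = 681467 ≤ bound (satisfied).

Step 1: Compute V_q(n, t) = Σ_{j=0}^1 C(n, j) (q−1)^j.
  j = 0: C(9,0)·(6)^0 = 1·1 = 1.
  j = 1: C(9,1)·(6)^1 = 9·6 = 54.
  V_q(n, t) = 1 + 54 = 55.
Step 2: q^n = 7^9 = 40353607.
Step 3: Hamming bound ⌊q^n / V_q(n,t)⌋ = ⌊40353607/55⌋ = 733701.
Step 4: Compare |C| = 681467 to 733701: satisfied.
The claimed |C| lies below the Hamming bound.


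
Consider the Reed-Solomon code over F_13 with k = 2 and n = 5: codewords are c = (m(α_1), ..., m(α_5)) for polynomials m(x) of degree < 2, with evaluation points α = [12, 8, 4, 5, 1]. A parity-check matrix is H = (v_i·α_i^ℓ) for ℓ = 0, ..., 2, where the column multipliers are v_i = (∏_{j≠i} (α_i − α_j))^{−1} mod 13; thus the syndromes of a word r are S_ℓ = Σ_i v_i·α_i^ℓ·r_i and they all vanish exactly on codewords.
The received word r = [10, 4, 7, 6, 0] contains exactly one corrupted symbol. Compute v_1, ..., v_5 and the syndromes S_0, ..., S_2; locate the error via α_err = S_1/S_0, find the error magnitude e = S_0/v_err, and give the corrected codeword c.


S = (6, 11, 5), error at position 3, error magnitude e = 9, c = [10, 4, 11, 6, 0].

Step 1: column multipliers v_i = (∏_{j≠i}(α_i − α_j))^{−1} mod 13.
  i = 1 (α = 12): (12−8)(12−4)(12−5)(12−1) = 4·8·7·11 = 2464 ≡ 7, so v_1 = 7^{−1} = 2 (mod 13).
  i = 2 (α = 8): (8−12)(8−4)(8−5)(8−1) = (−4)·4·3·7 = −336 ≡ 2, so v_2 = 2^{−1} = 7 (mod 13).
  i = 3 (α = 4): (4−12)(4−8)(4−5)(4−1) = (−8)·(−4)·(−1)·3 = −96 ≡ 8, so v_3 = 8^{−1} = 5 (mod 13).
  i = 4 (α = 5): (5−12)(5−8)(5−4)(5−1) = (−7)·(−3)·1·4 = 84 ≡ 6, so v_4 = 6^{−1} = 11 (mod 13).
  i = 5 (α = 1): (1−12)(1−8)(1−4)(1−5) = (−11)·(−7)·(−3)·(−4) = 924 ≡ 1, so v_5 = 1^{−1} = 1 (mod 13).
  v = [2, 7, 5, 11, 1].
Step 2: syndromes of r = [10, 4, 7, 6, 0] (all sums mod 13).
  S_0 = Σ v_i r_i = 2·10 + 7·4 + 5·7 + 11·6 + 1·0 = 149 ≡ 6.
  S_1 = Σ v_i α_i r_i = 2·12·10 + 7·8·4 + 5·4·7 + 11·5·6 + 1·1·0 = 934 ≡ 11.
  α_i^2 mod 13 = [1, 12, 3, 12, 1].
  S_2 = Σ v_i α_i^2 r_i = 2·1·10 + 7·12·4 + 5·3·7 + 11·12·6 + 1·1·0 = 1253 ≡ 5.
  S = (6, 11, 5) ≠ 0, so r is not a codeword (an error is present).
Step 3: locate the error. For a single error e at position i, S_ℓ = v_i·e·α_i^ℓ, so α_err = S_1/S_0.
  S_0^{−1} = 6^{−1} = 11 (mod 13), so α_err = 11·11 = 121 ≡ 4 = α_3. Error position i = 3.
  Consistency check: S_2/S_1 = 5·6 = 30 ≡ 4 = α_err ✓ (single-error assumption holds).
Step 4: error magnitude e = S_0/v_3 = S_0·∏_{j≠3}(α_3 − α_j) = 6·8 = 48 ≡ 9 (mod 13).
Step 5: correct position 3: c_3 = r_3 − e = 7 − 9 ≡ 11 (mod 13). Hence c = [10, 4, 11, 6, 0].
  Check: interpolating c through the α_i gives m(x) = 5 + 8·x (degree < 2) with m(α_i) = c_i for every i, so c is indeed a codeword.


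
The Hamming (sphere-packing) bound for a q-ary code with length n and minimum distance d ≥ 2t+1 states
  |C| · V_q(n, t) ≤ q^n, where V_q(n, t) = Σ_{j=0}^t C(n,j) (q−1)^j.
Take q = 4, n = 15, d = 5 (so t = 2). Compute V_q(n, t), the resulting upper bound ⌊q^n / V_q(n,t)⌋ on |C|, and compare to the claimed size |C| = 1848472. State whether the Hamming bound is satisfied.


V_q(n, t) = 991, q^n = 1073741824, Hamming bound = 1083493, |C| = 1848472 > bound (violated).

Step 1: Compute V_q(n, t) = Σ_{j=0}^2 C(n, j) (q−1)^j.
  j = 0: C(15,0)·(3)^0 = 1·1 = 1.
  j = 1: C(15,1)·(3)^1 = 15·3 = 45.
  j = 2: C(15,2)·(3)^2 = 105·9 = 945.
  V_q(n, t) = 1 + 45 + 945 = 991.
Step 2: q^n = 4^15 = 1073741824.
Step 3: Hamming bound ⌊q^n / V_q(n,t)⌋ = ⌊1073741824/991⌋ = 1083493.
Step 4: Compare |C| = 1848472 to 1083493: violated.
The claimed |C| lies above the Hamming bound, so no 4-ary code of length 15 with d ≥ 5 can have 1848472 codewords.


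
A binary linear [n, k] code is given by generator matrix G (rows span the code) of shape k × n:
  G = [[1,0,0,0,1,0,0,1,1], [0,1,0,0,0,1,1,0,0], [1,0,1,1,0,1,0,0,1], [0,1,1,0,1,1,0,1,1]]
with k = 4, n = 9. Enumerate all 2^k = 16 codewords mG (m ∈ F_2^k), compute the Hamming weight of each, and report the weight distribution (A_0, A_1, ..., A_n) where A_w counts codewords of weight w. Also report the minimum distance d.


Weight distribution: A_0 = 1, A_3 = 3, A_4 = 3, A_5 = 4, A_6 = 4, A_7 = 1. Minimum distance d = 3.

Enumerate all 2^4 = 16 messages m ∈ F_2^4.
For each, compute codeword c = mG in F_2^9, then tally its weight.
  m = 0000 → c = 000000000, weight = 0.
  m = 1000 → c = 100010011, weight = 4.
  m = 0100 → c = 010001100, weight = 3.
  m = 1100 → c = 110011111, weight = 7.
  m = 0010 → c = 101101001, weight = 5.
  m = 1010 → c = 001111010, weight = 5.
  m = 0110 → c = 111100101, weight = 6.
  m = 1110 → c = 011110110, weight = 6.
  m = 0001 → c = 011011011, weight = 6.
  m = 1001 → c = 111001000, weight = 4.
  m = 0101 → c = 001010111, weight = 5.
  m = 1101 → c = 101000100, weight = 3.
  m = 0011 → c = 110110010, weight = 5.
  m = 1011 → c = 010100001, weight = 3.
  m = 0111 → c = 100111110, weight = 6.
  m = 1111 → c = 000101101, weight = 4.
Tally weights:
  weight 0: 1 codewords.
  weight 3: 3 codewords.
  weight 4: 3 codewords.
  weight 5: 4 codewords.
  weight 6: 4 codewords.
  weight 7: 1 codewords.
Minimum distance d = smallest w > 0 with A_w > 0 = 3.
Sanity: Σ A_w = 16 = 2^4 = 16 ✓.


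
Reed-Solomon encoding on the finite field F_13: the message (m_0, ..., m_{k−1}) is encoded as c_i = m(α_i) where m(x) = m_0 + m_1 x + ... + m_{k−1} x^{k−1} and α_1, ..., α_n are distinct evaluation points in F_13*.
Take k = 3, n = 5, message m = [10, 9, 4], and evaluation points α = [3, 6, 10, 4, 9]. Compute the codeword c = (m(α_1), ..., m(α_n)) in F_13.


c = [8, 0, 6, 6, 12]

Message polynomial: m(x) = 10 + 9·x + 4·x^2 (mod 13).
For each evaluation point α_i, compute m(α_i) mod 13:
  α_1 = 3: Horner steps 4 → 8 → 8, so m(3) = 8.
  α_2 = 6: Horner steps 4 → 7 → 0, so m(6) = 0.
  α_3 = 10: Horner steps 4 → 10 → 6, so m(10) = 6.
  α_4 = 4: Horner steps 4 → 12 → 6, so m(4) = 6.
  α_5 = 9: Horner steps 4 → 6 → 12, so m(9) = 12.
Codeword c = [8, 0, 6, 6, 12] ∈ F_13^5.


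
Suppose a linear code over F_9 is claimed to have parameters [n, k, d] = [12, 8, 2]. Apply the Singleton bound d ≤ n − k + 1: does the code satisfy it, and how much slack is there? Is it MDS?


Singleton RHS = n − k + 1 = 5, slack = 3, bound satisfied, not MDS.

Singleton bound: d ≤ n − k + 1.
Here n = 12, k = 8, so n − k + 1 = 5.
Given d = 2, check d ≤ 5: YES.
Slack = (n − k + 1) − d = 3.
The code is NOT MDS (slack = 3 > 0).
Description: the claimed parameters are [12, 8, 2]_9; such a code would be non-MDS.


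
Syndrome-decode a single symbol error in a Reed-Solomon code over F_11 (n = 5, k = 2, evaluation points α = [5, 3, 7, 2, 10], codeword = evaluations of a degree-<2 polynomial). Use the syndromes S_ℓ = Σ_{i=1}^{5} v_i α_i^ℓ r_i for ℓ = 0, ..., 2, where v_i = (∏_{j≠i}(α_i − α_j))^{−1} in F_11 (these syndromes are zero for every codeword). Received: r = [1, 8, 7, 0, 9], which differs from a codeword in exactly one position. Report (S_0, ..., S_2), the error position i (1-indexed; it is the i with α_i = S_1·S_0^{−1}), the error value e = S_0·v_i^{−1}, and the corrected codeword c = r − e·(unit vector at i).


S = (2, 10, 6), error at position 1, error magnitude e = 10, c = [2, 8, 7, 0, 9].

Step 1: column multipliers v_i = (∏_{j≠i}(α_i − α_j))^{−1} mod 11.
  i = 1 (α = 5): (5−3)(5−7)(5−2)(5−10) = 2·(−2)·3·(−5) = 60 ≡ 5, so v_1 = 5^{−1} = 9 (mod 11).
  i = 2 (α = 3): (3−5)(3−7)(3−2)(3−10) = (−2)·(−4)·1·(−7) = −56 ≡ 10, so v_2 = 10^{−1} = 10 (mod 11).
  i = 3 (α = 7): (7−5)(7−3)(7−2)(7−10) = 2·4·5·(−3) = −120 ≡ 1, so v_3 = 1^{−1} = 1 (mod 11).
  i = 4 (α = 2): (2−5)(2−3)(2−7)(2−10) = (−3)·(−1)·(−5)·(−8) = 120 ≡ 10, so v_4 = 10^{−1} = 10 (mod 11).
  i = 5 (α = 10): (10−5)(10−3)(10−7)(10−2) = 5·7·3·8 = 840 ≡ 4, so v_5 = 4^{−1} = 3 (mod 11).
  v = [9, 10, 1, 10, 3].
Step 2: syndromes of r = [1, 8, 7, 0, 9] (all sums mod 11).
  S_0 = Σ v_i r_i = 9·1 + 10·8 + 1·7 + 10·0 + 3·9 = 123 ≡ 2.
  S_1 = Σ v_i α_i r_i = 9·5·1 + 10·3·8 + 1·7·7 + 10·2·0 + 3·10·9 = 604 ≡ 10.
  α_i^2 mod 11 = [3, 9, 5, 4, 1].
  S_2 = Σ v_i α_i^2 r_i = 9·3·1 + 10·9·8 + 1·5·7 + 10·4·0 + 3·1·9 = 809 ≡ 6.
  S = (2, 10, 6) ≠ 0, so r is not a codeword (an error is present).
Step 3: locate the error. For a single error e at position i, S_ℓ = v_i·e·α_i^ℓ, so α_err = S_1/S_0.
  S_0^{−1} = 2^{−1} = 6 (mod 11), so α_err = 10·6 = 60 ≡ 5 = α_1. Error position i = 1.
  Consistency check: S_2/S_1 = 6·10 = 60 ≡ 5 = α_err ✓ (single-error assumption holds).
Step 4: error magnitude e = S_0/v_1 = S_0·∏_{j≠1}(α_1 − α_j) = 2·5 = 10 ≡ 10 (mod 11).
Step 5: correct position 1: c_1 = r_1 − e = 1 − 10 ≡ 2 (mod 11). Hence c = [2, 8, 7, 0, 9].
  Check: interpolating c through the α_i gives m(x) = 6 + 8·x (degree < 2) with m(α_i) = c_i for every i, so c is indeed a codeword.


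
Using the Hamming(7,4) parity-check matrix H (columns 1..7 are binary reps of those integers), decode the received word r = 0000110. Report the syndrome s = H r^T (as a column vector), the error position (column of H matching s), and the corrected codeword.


s = (0, 1, 1)^T, error position = 3, corrected codeword c = 0010110

Compute s = H r^T mod 2 one row at a time:
  s_1 = 0 + 1 + 1 + 0 = 2 ≡ 0 (mod 2).
  s_2 = 0 + 0 + 1 + 0 = 1 ≡ 1 (mod 2).
  s_3 = 0 + 0 + 1 + 0 = 1 ≡ 1 (mod 2).
s = (0, 1, 1)^T — this equals column 3 of H (binary 011), so error is at position 3.
Correct: flip bit 3 of r = 0000110 to get c = 0010110.


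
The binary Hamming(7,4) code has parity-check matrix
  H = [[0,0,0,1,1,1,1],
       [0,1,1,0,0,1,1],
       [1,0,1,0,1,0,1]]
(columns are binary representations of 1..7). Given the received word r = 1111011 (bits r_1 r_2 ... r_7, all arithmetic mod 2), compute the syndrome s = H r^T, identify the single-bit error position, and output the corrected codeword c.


s = (1, 0, 1)^T, error position = 5, corrected codeword c = 1111111

Compute s = H r^T mod 2 one row at a time:
  s_1 = 1 + 0 + 1 + 1 = 3 ≡ 1 (mod 2).
  s_2 = 1 + 1 + 1 + 1 = 4 ≡ 0 (mod 2).
  s_3 = 1 + 1 + 0 + 1 = 3 ≡ 1 (mod 2).
s = (1, 0, 1)^T — this equals column 5 of H (binary 101), so error is at position 5.
Correct: flip bit 5 of r = 1111011 to get c = 1111111.


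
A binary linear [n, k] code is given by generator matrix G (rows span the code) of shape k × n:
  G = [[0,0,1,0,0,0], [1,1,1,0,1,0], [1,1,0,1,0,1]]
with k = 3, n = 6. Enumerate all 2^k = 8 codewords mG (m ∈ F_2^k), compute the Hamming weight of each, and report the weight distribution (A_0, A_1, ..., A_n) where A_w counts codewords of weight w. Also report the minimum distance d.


Weight distribution: A_0 = 1, A_1 = 1, A_3 = 2, A_4 = 3, A_5 = 1. Minimum distance d = 1.

Enumerate all 2^3 = 8 messages m ∈ F_2^3.
For each, compute codeword c = mG in F_2^6, then tally its weight.
  m = 000 → c = 000000, weight = 0.
  m = 100 → c = 001000, weight = 1.
  m = 010 → c = 111010, weight = 4.
  m = 110 → c = 110010, weight = 3.
  m = 001 → c = 110101, weight = 4.
  m = 101 → c = 111101, weight = 5.
  m = 011 → c = 001111, weight = 4.
  m = 111 → c = 000111, weight = 3.
Tally weights:
  weight 0: 1 codewords.
  weight 1: 1 codewords.
  weight 3: 2 codewords.
  weight 4: 3 codewords.
  weight 5: 1 codewords.
Minimum distance d = smallest w > 0 with A_w > 0 = 1.
Sanity: Σ A_w = 8 = 2^3 = 8 ✓.


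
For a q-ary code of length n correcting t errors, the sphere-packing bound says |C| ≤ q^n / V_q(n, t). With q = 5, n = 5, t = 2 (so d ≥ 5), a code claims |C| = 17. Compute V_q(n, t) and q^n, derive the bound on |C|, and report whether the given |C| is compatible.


V_q(n, t) = 181, q^n = 3125, Hamming bound = 17, |C| = 17 ≤ bound (satisfied).

Step 1: Compute V_q(n, t) = Σ_{j=0}^2 C(n, j) (q−1)^j.
  j = 0: C(5,0)·(4)^0 = 1·1 = 1.
  j = 1: C(5,1)·(4)^1 = 5·4 = 20.
  j = 2: C(5,2)·(4)^2 = 10·16 = 160.
  V_q(n, t) = 1 + 20 + 160 = 181.
Step 2: q^n = 5^5 = 3125.
Step 3: Hamming bound ⌊q^n / V_q(n,t)⌋ = ⌊3125/181⌋ = 17.
Step 4: Compare |C| = 17 to 17: satisfied.
The claimed |C| lies at the Hamming bound (tight).


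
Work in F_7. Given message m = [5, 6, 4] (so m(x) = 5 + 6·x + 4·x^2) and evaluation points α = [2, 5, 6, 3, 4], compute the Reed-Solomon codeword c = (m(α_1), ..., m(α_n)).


c = [5, 2, 3, 3, 2]

Message polynomial: m(x) = 5 + 6·x + 4·x^2 (mod 7).
For each evaluation point α_i, compute m(α_i) mod 7:
  α_1 = 2: Horner steps 4 → 0 → 5, so m(2) = 5.
  α_2 = 5: Horner steps 4 → 5 → 2, so m(5) = 2.
  α_3 = 6: Horner steps 4 → 2 → 3, so m(6) = 3.
  α_4 = 3: Horner steps 4 → 4 → 3, so m(3) = 3.
  α_5 = 4: Horner steps 4 → 1 → 2, so m(4) = 2.
Codeword c = [5, 2, 3, 3, 2] ∈ F_7^5.


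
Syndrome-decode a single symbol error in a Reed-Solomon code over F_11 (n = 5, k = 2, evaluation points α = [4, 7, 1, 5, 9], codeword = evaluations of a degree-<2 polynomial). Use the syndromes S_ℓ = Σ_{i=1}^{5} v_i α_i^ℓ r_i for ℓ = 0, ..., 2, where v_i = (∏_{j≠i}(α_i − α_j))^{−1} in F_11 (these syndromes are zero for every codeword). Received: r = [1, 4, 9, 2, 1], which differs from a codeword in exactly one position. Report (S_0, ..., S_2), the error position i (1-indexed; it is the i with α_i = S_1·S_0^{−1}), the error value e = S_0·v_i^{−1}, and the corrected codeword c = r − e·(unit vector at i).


S = (6, 10, 2), error at position 5, error magnitude e = 6, c = [1, 4, 9, 2, 6].

Step 1: column multipliers v_i = (∏_{j≠i}(α_i − α_j))^{−1} mod 11.
  i = 1 (α = 4): (4−7)(4−1)(4−5)(4−9) = (−3)·3·(−1)·(−5) = −45 ≡ 10, so v_1 = 10^{−1} = 10 (mod 11).
  i = 2 (α = 7): (7−4)(7−1)(7−5)(7−9) = 3·6·2·(−2) = −72 ≡ 5, so v_2 = 5^{−1} = 9 (mod 11).
  i = 3 (α = 1): (1−4)(1−7)(1−5)(1−9) = (−3)·(−6)·(−4)·(−8) = 576 ≡ 4, so v_3 = 4^{−1} = 3 (mod 11).
  i = 4 (α = 5): (5−4)(5−7)(5−1)(5−9) = 1·(−2)·4·(−4) = 32 ≡ 10, so v_4 = 10^{−1} = 10 (mod 11).
  i = 5 (α = 9): (9−4)(9−7)(9−1)(9−5) = 5·2·8·4 = 320 ≡ 1, so v_5 = 1^{−1} = 1 (mod 11).
  v = [10, 9, 3, 10, 1].
Step 2: syndromes of r = [1, 4, 9, 2, 1] (all sums mod 11).
  S_0 = Σ v_i r_i = 10·1 + 9·4 + 3·9 + 10·2 + 1·1 = 94 ≡ 6.
  S_1 = Σ v_i α_i r_i = 10·4·1 + 9·7·4 + 3·1·9 + 10·5·2 + 1·9·1 = 428 ≡ 10.
  α_i^2 mod 11 = [5, 5, 1, 3, 4].
  S_2 = Σ v_i α_i^2 r_i = 10·5·1 + 9·5·4 + 3·1·9 + 10·3·2 + 1·4·1 = 321 ≡ 2.
  S = (6, 10, 2) ≠ 0, so r is not a codeword (an error is present).
Step 3: locate the error. For a single error e at position i, S_ℓ = v_i·e·α_i^ℓ, so α_err = S_1/S_0.
  S_0^{−1} = 6^{−1} = 2 (mod 11), so α_err = 10·2 = 20 ≡ 9 = α_5. Error position i = 5.
  Consistency check: S_2/S_1 = 2·10 = 20 ≡ 9 = α_err ✓ (single-error assumption holds).
Step 4: error magnitude e = S_0/v_5 = S_0·∏_{j≠5}(α_5 − α_j) = 6·1 = 6 ≡ 6 (mod 11).
Step 5: correct position 5: c_5 = r_5 − e = 1 − 6 ≡ 6 (mod 11). Hence c = [1, 4, 9, 2, 6].
  Check: interpolating c through the α_i gives m(x) = 8 + 1·x (degree < 2) with m(α_i) = c_i for every i, so c is indeed a codeword.


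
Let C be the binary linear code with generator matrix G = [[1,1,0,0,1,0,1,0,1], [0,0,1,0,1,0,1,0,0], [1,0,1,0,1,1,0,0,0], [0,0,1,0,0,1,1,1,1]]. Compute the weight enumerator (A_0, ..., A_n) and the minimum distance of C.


Weight distribution: A_0 = 1, A_2 = 1, A_3 = 2, A_4 = 5, A_5 = 6, A_6 = 1. Minimum distance d = 2.

Enumerate all 2^4 = 16 messages m ∈ F_2^4.
For each, compute codeword c = mG in F_2^9, then tally its weight.
  m = 0000 → c = 000000000, weight = 0.
  m = 1000 → c = 110010101, weight = 5.
  m = 0100 → c = 001010100, weight = 3.
  m = 1100 → c = 111000001, weight = 4.
  m = 0010 → c = 101011000, weight = 4.
  m = 1010 → c = 011001101, weight = 5.
  m = 0110 → c = 100001100, weight = 3.
  m = 1110 → c = 010011001, weight = 4.
  m = 0001 → c = 001001111, weight = 5.
  m = 1001 → c = 111011010, weight = 6.
  m = 0101 → c = 000011011, weight = 4.
  m = 1101 → c = 110001110, weight = 5.
  m = 0011 → c = 100010111, weight = 5.
  m = 1011 → c = 010000010, weight = 2.
  m = 0111 → c = 101000011, weight = 4.
  m = 1111 → c = 011010110, weight = 5.
Tally weights:
  weight 0: 1 codewords.
  weight 2: 1 codewords.
  weight 3: 2 codewords.
  weight 4: 5 codewords.
  weight 5: 6 codewords.
  weight 6: 1 codewords.
Minimum distance d = smallest w > 0 with A_w > 0 = 2.
Sanity: Σ A_w = 16 = 2^4 = 16 ✓.


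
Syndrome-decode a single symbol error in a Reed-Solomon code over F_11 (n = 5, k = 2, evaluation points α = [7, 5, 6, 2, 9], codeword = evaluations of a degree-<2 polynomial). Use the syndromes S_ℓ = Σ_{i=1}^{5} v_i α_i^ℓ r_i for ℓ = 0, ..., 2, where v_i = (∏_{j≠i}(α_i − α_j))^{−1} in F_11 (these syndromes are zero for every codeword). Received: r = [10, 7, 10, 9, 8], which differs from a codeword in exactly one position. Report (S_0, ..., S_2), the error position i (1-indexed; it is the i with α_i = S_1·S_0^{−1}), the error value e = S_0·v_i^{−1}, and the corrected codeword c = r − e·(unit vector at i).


S = (4, 6, 9), error at position 1, error magnitude e = 8, c = [2, 7, 10, 9, 8].

Step 1: column multipliers v_i = (∏_{j≠i}(α_i − α_j))^{−1} mod 11.
  i = 1 (α = 7): (7−5)(7−6)(7−2)(7−9) = 2·1·5·(−2) = −20 ≡ 2, so v_1 = 2^{−1} = 6 (mod 11).
  i = 2 (α = 5): (5−7)(5−6)(5−2)(5−9) = (−2)·(−1)·3·(−4) = −24 ≡ 9, so v_2 = 9^{−1} = 5 (mod 11).
  i = 3 (α = 6): (6−7)(6−5)(6−2)(6−9) = (−1)·1·4·(−3) = 12 ≡ 1, so v_3 = 1^{−1} = 1 (mod 11).
  i = 4 (α = 2): (2−7)(2−5)(2−6)(2−9) = (−5)·(−3)·(−4)·(−7) = 420 ≡ 2, so v_4 = 2^{−1} = 6 (mod 11).
  i = 5 (α = 9): (9−7)(9−5)(9−6)(9−2) = 2·4·3·7 = 168 ≡ 3, so v_5 = 3^{−1} = 4 (mod 11).
  v = [6, 5, 1, 6, 4].
Step 2: syndromes of r = [10, 7, 10, 9, 8] (all sums mod 11).
  S_0 = Σ v_i r_i = 6·10 + 5·7 + 1·10 + 6·9 + 4·8 = 191 ≡ 4.
  S_1 = Σ v_i α_i r_i = 6·7·10 + 5·5·7 + 1·6·10 + 6·2·9 + 4·9·8 = 1051 ≡ 6.
  α_i^2 mod 11 = [5, 3, 3, 4, 4].
  S_2 = Σ v_i α_i^2 r_i = 6·5·10 + 5·3·7 + 1·3·10 + 6·4·9 + 4·4·8 = 779 ≡ 9.
  S = (4, 6, 9) ≠ 0, so r is not a codeword (an error is present).
Step 3: locate the error. For a single error e at position i, S_ℓ = v_i·e·α_i^ℓ, so α_err = S_1/S_0.
  S_0^{−1} = 4^{−1} = 3 (mod 11), so α_err = 6·3 = 18 ≡ 7 = α_1. Error position i = 1.
  Consistency check: S_2/S_1 = 9·2 = 18 ≡ 7 = α_err ✓ (single-error assumption holds).
Step 4: error magnitude e = S_0/v_1 = S_0·∏_{j≠1}(α_1 − α_j) = 4·2 = 8 ≡ 8 (mod 11).
Step 5: correct position 1: c_1 = r_1 − e = 10 − 8 ≡ 2 (mod 11). Hence c = [2, 7, 10, 9, 8].
  Check: interpolating c through the α_i gives m(x) = 3 + 3·x (degree < 2) with m(α_i) = c_i for every i, so c is indeed a codeword.


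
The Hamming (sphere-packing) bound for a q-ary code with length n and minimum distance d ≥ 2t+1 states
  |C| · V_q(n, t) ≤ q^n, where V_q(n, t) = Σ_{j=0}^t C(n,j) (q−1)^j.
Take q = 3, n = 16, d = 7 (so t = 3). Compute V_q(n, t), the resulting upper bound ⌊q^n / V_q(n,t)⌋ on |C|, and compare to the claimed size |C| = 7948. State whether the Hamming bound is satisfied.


V_q(n, t) = 4993, q^n = 43046721, Hamming bound = 8621, |C| = 7948 ≤ bound (satisfied).

Step 1: Compute V_q(n, t) = Σ_{j=0}^3 C(n, j) (q−1)^j.
  j = 0: C(16,0)·(2)^0 = 1·1 = 1.
  j = 1: C(16,1)·(2)^1 = 16·2 = 32.
  j = 2: C(16,2)·(2)^2 = 120·4 = 480.
  j = 3: C(16,3)·(2)^3 = 560·8 = 4480.
  V_q(n, t) = 1 + 32 + 480 + 4480 = 4993.
Step 2: q^n = 3^16 = 43046721.
Step 3: Hamming bound ⌊q^n / V_q(n,t)⌋ = ⌊43046721/4993⌋ = 8621.
Step 4: Compare |C| = 7948 to 8621: satisfied.
The claimed |C| lies below the Hamming bound.


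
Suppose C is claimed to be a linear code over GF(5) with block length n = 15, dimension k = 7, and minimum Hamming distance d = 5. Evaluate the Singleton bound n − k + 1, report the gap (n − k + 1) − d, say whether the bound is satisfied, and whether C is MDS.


Singleton RHS = n − k + 1 = 9, slack = 4, bound satisfied, not MDS.

Singleton bound: d ≤ n − k + 1.
Here n = 15, k = 7, so n − k + 1 = 9.
Given d = 5, check d ≤ 9: YES.
Slack = (n − k + 1) − d = 4.
The code is NOT MDS (slack = 4 > 0).
Description: the claimed parameters are [15, 7, 5]_5; such a code would be non-MDS.


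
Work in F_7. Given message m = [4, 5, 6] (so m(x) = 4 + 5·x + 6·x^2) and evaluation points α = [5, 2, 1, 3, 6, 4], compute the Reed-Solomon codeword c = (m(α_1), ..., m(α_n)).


c = [4, 3, 1, 3, 5, 1]

Message polynomial: m(x) = 4 + 5·x + 6·x^2 (mod 7).
For each evaluation point α_i, compute m(α_i) mod 7:
  α_1 = 5: Horner steps 6 → 0 → 4, so m(5) = 4.
  α_2 = 2: Horner steps 6 → 3 → 3, so m(2) = 3.
  α_3 = 1: Horner steps 6 → 4 → 1, so m(1) = 1.
  α_4 = 3: Horner steps 6 → 2 → 3, so m(3) = 3.
  α_5 = 6: Horner steps 6 → 6 → 5, so m(6) = 5.
  α_6 = 4: Horner steps 6 → 1 → 1, so m(4) = 1.
Codeword c = [4, 3, 1, 3, 5, 1] ∈ F_7^6.


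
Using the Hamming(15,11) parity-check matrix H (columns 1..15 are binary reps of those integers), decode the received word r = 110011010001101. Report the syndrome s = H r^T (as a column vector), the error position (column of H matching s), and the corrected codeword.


s = (0, 1, 1, 0)^T, error position = 6, corrected codeword c = 110010010001101

Compute s = H r^T mod 2 one row at a time:
  s_1 = 1 + 0 + 0 + 0 + 1 + 1 + 0 + 1 = 4 ≡ 0 (mod 2).
  s_2 = 0 + 1 + 1 + 0 + 1 + 1 + 0 + 1 = 5 ≡ 1 (mod 2).
  s_3 = 1 + 0 + 1 + 0 + 0 + 0 + 0 + 1 = 3 ≡ 1 (mod 2).
  s_4 = 1 + 0 + 1 + 0 + 0 + 0 + 1 + 1 = 4 ≡ 0 (mod 2).
s = (0, 1, 1, 0)^T — this equals column 6 of H (binary 0110), so error is at position 6.
Correct: flip bit 6 of r = 110011010001101 to get c = 110010010001101.


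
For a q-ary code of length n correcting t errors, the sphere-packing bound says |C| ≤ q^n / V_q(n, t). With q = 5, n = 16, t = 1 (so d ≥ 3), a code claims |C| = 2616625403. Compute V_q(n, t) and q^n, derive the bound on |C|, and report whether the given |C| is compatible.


V_q(n, t) = 65, q^n = 152587890625, Hamming bound = 2347506009, |C| = 2616625403 > bound (violated).

Step 1: Compute V_q(n, t) = Σ_{j=0}^1 C(n, j) (q−1)^j.
  j = 0: C(16,0)·(4)^0 = 1·1 = 1.
  j = 1: C(16,1)·(4)^1 = 16·4 = 64.
  V_q(n, t) = 1 + 64 = 65.
Step 2: q^n = 5^16 = 152587890625.
Step 3: Hamming bound ⌊q^n / V_q(n,t)⌋ = ⌊152587890625/65⌋ = 2347506009.
Step 4: Compare |C| = 2616625403 to 2347506009: violated.
The claimed |C| lies above the Hamming bound, so no 5-ary code of length 16 with d ≥ 3 can have 2616625403 codewords.


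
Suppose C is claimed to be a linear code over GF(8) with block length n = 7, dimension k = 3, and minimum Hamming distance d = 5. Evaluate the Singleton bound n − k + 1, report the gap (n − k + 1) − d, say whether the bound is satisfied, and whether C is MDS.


Singleton RHS = n − k + 1 = 5, slack = 0, bound satisfied, MDS.

Singleton bound: d ≤ n − k + 1.
Here n = 7, k = 3, so n − k + 1 = 5.
Given d = 5, check d ≤ 5: YES.
Slack = (n − k + 1) − d = 0.
The code is MDS (slack = 0).
Description: the claimed parameters are [7, 3, 5]_8; such a code would be MDS (meets Singleton bound).


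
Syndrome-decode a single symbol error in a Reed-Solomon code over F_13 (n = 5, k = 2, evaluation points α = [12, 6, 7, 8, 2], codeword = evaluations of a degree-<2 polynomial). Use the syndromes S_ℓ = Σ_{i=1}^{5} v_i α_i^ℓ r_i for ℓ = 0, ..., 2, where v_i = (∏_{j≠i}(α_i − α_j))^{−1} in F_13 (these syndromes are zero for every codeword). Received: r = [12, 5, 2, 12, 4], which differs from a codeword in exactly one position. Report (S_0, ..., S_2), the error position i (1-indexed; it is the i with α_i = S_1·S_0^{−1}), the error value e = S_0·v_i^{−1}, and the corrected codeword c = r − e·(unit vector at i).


S = (3, 10, 3), error at position 1, error magnitude e = 12, c = [0, 5, 2, 12, 4].

Step 1: column multipliers v_i = (∏_{j≠i}(α_i − α_j))^{−1} mod 13.
  i = 1 (α = 12): (12−6)(12−7)(12−8)(12−2) = 6·5·4·10 = 1200 ≡ 4, so v_1 = 4^{−1} = 10 (mod 13).
  i = 2 (α = 6): (6−12)(6−7)(6−8)(6−2) = (−6)·(−1)·(−2)·4 = −48 ≡ 4, so v_2 = 4^{−1} = 10 (mod 13).
  i = 3 (α = 7): (7−12)(7−6)(7−8)(7−2) = (−5)·1·(−1)·5 = 25 ≡ 12, so v_3 = 12^{−1} = 12 (mod 13).
  i = 4 (α = 8): (8−12)(8−6)(8−7)(8−2) = (−4)·2·1·6 = −48 ≡ 4, so v_4 = 4^{−1} = 10 (mod 13).
  i = 5 (α = 2): (2−12)(2−6)(2−7)(2−8) = (−10)·(−4)·(−5)·(−6) = 1200 ≡ 4, so v_5 = 4^{−1} = 10 (mod 13).
  v = [10, 10, 12, 10, 10].
Step 2: syndromes of r = [12, 5, 2, 12, 4] (all sums mod 13).
  S_0 = Σ v_i r_i = 10·12 + 10·5 + 12·2 + 10·12 + 10·4 = 354 ≡ 3.
  S_1 = Σ v_i α_i r_i = 10·12·12 + 10·6·5 + 12·7·2 + 10·8·12 + 10·2·4 = 2948 ≡ 10.
  α_i^2 mod 13 = [1, 10, 10, 12, 4].
  S_2 = Σ v_i α_i^2 r_i = 10·1·12 + 10·10·5 + 12·10·2 + 10·12·12 + 10·4·4 = 2460 ≡ 3.
  S = (3, 10, 3) ≠ 0, so r is not a codeword (an error is present).
Step 3: locate the error. For a single error e at position i, S_ℓ = v_i·e·α_i^ℓ, so α_err = S_1/S_0.
  S_0^{−1} = 3^{−1} = 9 (mod 13), so α_err = 10·9 = 90 ≡ 12 = α_1. Error position i = 1.
  Consistency check: S_2/S_1 = 3·4 = 12 ≡ 12 = α_err ✓ (single-error assumption holds).
Step 4: error magnitude e = S_0/v_1 = S_0·∏_{j≠1}(α_1 − α_j) = 3·4 = 12 ≡ 12 (mod 13).
Step 5: correct position 1: c_1 = r_1 − e = 12 − 12 ≡ 0 (mod 13). Hence c = [0, 5, 2, 12, 4].
  Check: interpolating c through the α_i gives m(x) = 10 + 10·x (degree < 2) with m(α_i) = c_i for every i, so c is indeed a codeword.


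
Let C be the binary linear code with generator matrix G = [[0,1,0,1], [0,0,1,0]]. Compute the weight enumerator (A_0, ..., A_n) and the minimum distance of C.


Weight distribution: A_0 = 1, A_1 = 1, A_2 = 1, A_3 = 1. Minimum distance d = 1.

Enumerate all 2^2 = 4 messages m ∈ F_2^2.
For each, compute codeword c = mG in F_2^4, then tally its weight.
  m = 00 → c = 0000, weight = 0.
  m = 10 → c = 0101, weight = 2.
  m = 01 → c = 0010, weight = 1.
  m = 11 → c = 0111, weight = 3.
Tally weights:
  weight 0: 1 codewords.
  weight 1: 1 codewords.
  weight 2: 1 codewords.
  weight 3: 1 codewords.
Minimum distance d = smallest w > 0 with A_w > 0 = 1.
Sanity: Σ A_w = 4 = 2^2 = 4 ✓.


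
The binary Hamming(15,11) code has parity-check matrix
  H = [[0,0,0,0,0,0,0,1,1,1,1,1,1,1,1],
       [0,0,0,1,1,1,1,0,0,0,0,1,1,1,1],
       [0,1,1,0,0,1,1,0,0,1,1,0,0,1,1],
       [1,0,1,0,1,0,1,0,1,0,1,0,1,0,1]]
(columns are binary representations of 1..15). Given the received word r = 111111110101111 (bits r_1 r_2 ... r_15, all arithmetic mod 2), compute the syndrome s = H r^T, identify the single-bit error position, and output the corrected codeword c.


s = (0, 0, 1, 0)^T, error position = 2, corrected codeword c = 101111110101111

Compute s = H r^T mod 2 one row at a time:
  s_1 = 1 + 0 + 1 + 0 + 1 + 1 + 1 + 1 = 6 ≡ 0 (mod 2).
  s_2 = 1 + 1 + 1 + 1 + 1 + 1 + 1 + 1 = 8 ≡ 0 (mod 2).
  s_3 = 1 + 1 + 1 + 1 + 1 + 0 + 1 + 1 = 7 ≡ 1 (mod 2).
  s_4 = 1 + 1 + 1 + 1 + 0 + 0 + 1 + 1 = 6 ≡ 0 (mod 2).
s = (0, 0, 1, 0)^T — this equals column 2 of H (binary 0010), so error is at position 2.
Correct: flip bit 2 of r = 111111110101111 to get c = 101111110101111.
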